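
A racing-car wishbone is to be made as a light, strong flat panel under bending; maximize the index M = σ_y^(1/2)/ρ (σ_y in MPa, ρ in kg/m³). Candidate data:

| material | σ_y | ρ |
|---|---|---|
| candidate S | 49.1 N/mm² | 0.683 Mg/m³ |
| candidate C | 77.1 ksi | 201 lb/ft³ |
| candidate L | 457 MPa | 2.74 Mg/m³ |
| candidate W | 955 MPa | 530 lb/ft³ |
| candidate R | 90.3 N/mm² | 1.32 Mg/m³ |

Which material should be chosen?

Putting every candidate on a common basis:
  candidate S: σ_y = 49.10 MPa, ρ = 683.0 kg/m³
  candidate C: σ_y = 531.6 MPa, ρ = 3220 kg/m³
  candidate L: σ_y = 457.0 MPa, ρ = 2740 kg/m³
  candidate W: σ_y = 955.0 MPa, ρ = 8490 kg/m³
  candidate R: σ_y = 90.30 MPa, ρ = 1320 kg/m³
  candidate S: M = 10.3×10⁻³
  candidate L: M = 7.80×10⁻³
  candidate R: M = 7.20×10⁻³
  candidate C: M = 7.16×10⁻³
  candidate W: M = 3.64×10⁻³
Highest index: candidate S.

candidate S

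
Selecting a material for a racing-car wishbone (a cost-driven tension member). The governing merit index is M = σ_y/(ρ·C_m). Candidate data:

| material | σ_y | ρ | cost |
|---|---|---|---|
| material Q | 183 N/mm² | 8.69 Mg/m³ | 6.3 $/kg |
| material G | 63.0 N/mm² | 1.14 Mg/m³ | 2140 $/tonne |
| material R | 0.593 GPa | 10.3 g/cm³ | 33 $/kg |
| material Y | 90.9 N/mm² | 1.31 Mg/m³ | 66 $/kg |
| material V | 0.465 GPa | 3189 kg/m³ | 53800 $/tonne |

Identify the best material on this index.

Putting every candidate on a common basis:
  material Q: σ_y = 183.0 MPa, ρ = 8690 kg/m³, cost = 6.300 $/kg
  material G: σ_y = 63.00 MPa, ρ = 1140 kg/m³, cost = 2.140 $/kg
  material R: σ_y = 593.0 MPa, ρ = 10300 kg/m³, cost = 33.00 $/kg
  material Y: σ_y = 90.90 MPa, ρ = 1310 kg/m³, cost = 66.00 $/kg
  material V: σ_y = 465.0 MPa, ρ = 3189 kg/m³, cost = 53.80 $/kg
  material G: M = 25.8 kN·m per $
  material Q: M = 3.34 kN·m per $
  material V: M = 2.71 kN·m per $
  material R: M = 1.74 kN·m per $
  material Y: M = 1.05 kN·m per $
The maximum is for material G.

material G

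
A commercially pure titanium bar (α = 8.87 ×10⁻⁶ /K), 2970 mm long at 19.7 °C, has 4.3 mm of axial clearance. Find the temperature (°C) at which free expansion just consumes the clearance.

α·L₀·ΔT = 4.3 mm ⇒ ΔT = 4.3 / (8.87×10⁻⁶ × 2970.0) = 163.2 K.
T = 19.7 + 163.2 = 182.9 °C.

183 °C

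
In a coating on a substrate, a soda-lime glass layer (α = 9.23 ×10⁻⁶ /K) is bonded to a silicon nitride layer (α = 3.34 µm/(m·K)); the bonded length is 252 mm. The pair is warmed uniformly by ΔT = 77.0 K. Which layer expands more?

α(soda-lime glass) = 9.23×10⁻⁶/K vs α(silicon nitride) = 3.34×10⁻⁶/K.
Higher α expands more for the same ΔT: soda-lime glass.

soda-lime glass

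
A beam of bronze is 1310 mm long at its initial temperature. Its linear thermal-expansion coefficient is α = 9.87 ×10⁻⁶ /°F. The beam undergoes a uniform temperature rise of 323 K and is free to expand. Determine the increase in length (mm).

Convert α: 9.87×10⁻⁶/°F × (9/5) = 17.8×10⁻⁶/K.
ΔL = α·L₀·ΔT = 17.8×10⁻⁶ × 1310 mm × 323.0 K = 7.52 mm.

7.52 mm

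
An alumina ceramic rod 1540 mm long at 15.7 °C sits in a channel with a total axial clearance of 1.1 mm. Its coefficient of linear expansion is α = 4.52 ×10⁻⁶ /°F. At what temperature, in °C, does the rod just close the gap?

103 °C

α = 4.52×10⁻⁶/°F × 9/5 = 8.14×10⁻⁶/K.
α·L₀·ΔT = 1.1 mm ⇒ ΔT = 1.1 / (8.14×10⁻⁶ × 1540.0) = 87.79 K.
T = 15.7 + 87.79 = 103.5 °C.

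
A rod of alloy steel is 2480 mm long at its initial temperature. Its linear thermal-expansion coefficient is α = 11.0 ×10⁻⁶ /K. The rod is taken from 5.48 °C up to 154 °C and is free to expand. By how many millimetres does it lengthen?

4.05 mm

ΔT = 154 − 5.48 = 148.5 K.
ΔL = α·L₀·ΔT = 11.0×10⁻⁶ × 2480 mm × 148.5 K = 4.05 mm.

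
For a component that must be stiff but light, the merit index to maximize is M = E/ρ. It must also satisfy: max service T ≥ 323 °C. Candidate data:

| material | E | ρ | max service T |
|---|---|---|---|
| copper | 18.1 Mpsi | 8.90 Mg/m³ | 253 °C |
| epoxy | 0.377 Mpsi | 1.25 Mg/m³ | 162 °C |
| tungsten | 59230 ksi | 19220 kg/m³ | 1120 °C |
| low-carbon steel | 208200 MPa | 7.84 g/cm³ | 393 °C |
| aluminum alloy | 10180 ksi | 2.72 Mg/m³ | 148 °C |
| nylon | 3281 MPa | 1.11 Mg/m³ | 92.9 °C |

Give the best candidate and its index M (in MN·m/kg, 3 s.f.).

low-carbon steel, M = 26.6 MN·m/kg

Screen on constraints: max service T ≥ 323 °C. Survivors: tungsten, low-carbon steel.
Normalizing units and computing the index:
  tungsten: E = 408.4 GPa, ρ = 19220 kg/m³
  low-carbon steel: E = 208.2 GPa, ρ = 7840 kg/m³
  low-carbon steel: M = 26.6 MN·m/kg
  tungsten: M = 21.2 MN·m/kg
The maximum is for low-carbon steel.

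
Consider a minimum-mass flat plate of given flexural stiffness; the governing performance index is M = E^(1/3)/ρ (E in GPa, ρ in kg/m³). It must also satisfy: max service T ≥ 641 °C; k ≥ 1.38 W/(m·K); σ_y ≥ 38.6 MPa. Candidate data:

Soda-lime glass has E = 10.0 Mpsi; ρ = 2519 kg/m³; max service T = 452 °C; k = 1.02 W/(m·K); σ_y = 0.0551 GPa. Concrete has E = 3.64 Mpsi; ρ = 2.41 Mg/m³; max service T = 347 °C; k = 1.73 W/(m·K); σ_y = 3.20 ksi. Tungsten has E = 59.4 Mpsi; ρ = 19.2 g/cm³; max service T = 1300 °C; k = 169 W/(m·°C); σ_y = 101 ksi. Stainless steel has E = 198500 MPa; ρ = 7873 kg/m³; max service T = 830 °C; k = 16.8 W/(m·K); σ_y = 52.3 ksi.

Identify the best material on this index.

stainless steel

Screen on constraints: max service T ≥ 641 °C; k ≥ 1.38 W/(m·K); σ_y ≥ 38.6 MPa. Survivors: tungsten, stainless steel.
Normalizing units and computing the index:
  tungsten: E = 409.5 GPa, ρ = 19200 kg/m³
  stainless steel: E = 198.5 GPa, ρ = 7873 kg/m³
  stainless steel: M = 0.741×10⁻³
  tungsten: M = 0.387×10⁻³
Highest index: stainless steel.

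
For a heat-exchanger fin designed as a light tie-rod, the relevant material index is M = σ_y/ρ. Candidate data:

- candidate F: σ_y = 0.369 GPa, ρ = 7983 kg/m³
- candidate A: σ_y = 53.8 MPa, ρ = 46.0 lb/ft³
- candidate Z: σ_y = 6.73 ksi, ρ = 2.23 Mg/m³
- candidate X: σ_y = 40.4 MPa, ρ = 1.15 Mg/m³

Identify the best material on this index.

In SI units:
  candidate F: σ_y = 369.0 MPa, ρ = 7983 kg/m³
  candidate A: σ_y = 53.80 MPa, ρ = 736.8 kg/m³
  candidate Z: σ_y = 46.40 MPa, ρ = 2230 kg/m³
  candidate X: σ_y = 40.40 MPa, ρ = 1150 kg/m³
  candidate A: M = 73.0 kN·m/kg
  candidate F: M = 46.2 kN·m/kg
  candidate X: M = 35.1 kN·m/kg
  candidate Z: M = 20.8 kN·m/kg
The maximum is for candidate A.

candidate A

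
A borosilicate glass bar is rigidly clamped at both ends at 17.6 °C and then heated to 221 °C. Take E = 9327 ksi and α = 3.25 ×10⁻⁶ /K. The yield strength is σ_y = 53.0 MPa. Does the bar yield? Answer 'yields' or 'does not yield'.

E = 9327 ksi = 64.31 GPa.
ΔT = 203.4 K. Constrained thermal stress σ = E·α·ΔT = 64.31×10³ MPa × 3.25×10⁻⁶ × 203.4 = 42.5 MPa (compressive).
Compare to σ_y = 53.0 MPa: σ < σ_y, so it does not yield.

does not yield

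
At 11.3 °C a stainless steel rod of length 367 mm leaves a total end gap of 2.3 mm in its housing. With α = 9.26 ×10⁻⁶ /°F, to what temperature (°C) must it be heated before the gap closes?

387 °C

α = 9.26×10⁻⁶/°F × 9/5 = 16.7×10⁻⁶/K.
α·L₀·ΔT = 2.3 mm ⇒ ΔT = 2.3 / (16.7×10⁻⁶ × 367.0) = 376.0 K.
T = 11.3 + 376.0 = 387.3 °C.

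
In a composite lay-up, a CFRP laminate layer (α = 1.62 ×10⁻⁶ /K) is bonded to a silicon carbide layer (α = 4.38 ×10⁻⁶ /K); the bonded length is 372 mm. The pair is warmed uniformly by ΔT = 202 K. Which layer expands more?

silicon carbide

α(CFRP laminate) = 1.62×10⁻⁶/K vs α(silicon carbide) = 4.38×10⁻⁶/K.
Higher α expands more for the same ΔT: silicon carbide.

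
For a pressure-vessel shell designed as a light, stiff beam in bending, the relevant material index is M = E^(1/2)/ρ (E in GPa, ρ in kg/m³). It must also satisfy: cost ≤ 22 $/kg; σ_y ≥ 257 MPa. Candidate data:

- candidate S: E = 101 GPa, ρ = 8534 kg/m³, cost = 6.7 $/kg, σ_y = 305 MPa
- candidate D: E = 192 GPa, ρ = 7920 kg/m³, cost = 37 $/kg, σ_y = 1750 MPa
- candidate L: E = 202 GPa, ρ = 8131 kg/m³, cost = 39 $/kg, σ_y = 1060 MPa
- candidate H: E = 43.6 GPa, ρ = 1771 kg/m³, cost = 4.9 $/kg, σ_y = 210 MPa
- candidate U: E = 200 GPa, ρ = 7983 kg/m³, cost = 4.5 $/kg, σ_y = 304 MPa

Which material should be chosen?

candidate U

Screen on constraints: cost ≤ 22 $/kg; σ_y ≥ 257 MPa. Survivors: candidate S, candidate U.
Computing M directly (units already consistent):
  candidate U: M = 1.77×10⁻³
  candidate S: M = 1.18×10⁻³
Candidate U has the largest M.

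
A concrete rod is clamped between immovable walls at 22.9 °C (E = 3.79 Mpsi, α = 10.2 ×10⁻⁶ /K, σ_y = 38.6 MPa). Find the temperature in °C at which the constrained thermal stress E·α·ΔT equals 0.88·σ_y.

E = 3.79 Mpsi = 26.13 GPa.
E·α·ΔT = 33.97 MPa ⇒ ΔT = 33.97 / (26.13×10³ × 10.2×10⁻⁶) = 127.4 K.
T = 22.9 + 127.4 = 150.3 °C.

150 °C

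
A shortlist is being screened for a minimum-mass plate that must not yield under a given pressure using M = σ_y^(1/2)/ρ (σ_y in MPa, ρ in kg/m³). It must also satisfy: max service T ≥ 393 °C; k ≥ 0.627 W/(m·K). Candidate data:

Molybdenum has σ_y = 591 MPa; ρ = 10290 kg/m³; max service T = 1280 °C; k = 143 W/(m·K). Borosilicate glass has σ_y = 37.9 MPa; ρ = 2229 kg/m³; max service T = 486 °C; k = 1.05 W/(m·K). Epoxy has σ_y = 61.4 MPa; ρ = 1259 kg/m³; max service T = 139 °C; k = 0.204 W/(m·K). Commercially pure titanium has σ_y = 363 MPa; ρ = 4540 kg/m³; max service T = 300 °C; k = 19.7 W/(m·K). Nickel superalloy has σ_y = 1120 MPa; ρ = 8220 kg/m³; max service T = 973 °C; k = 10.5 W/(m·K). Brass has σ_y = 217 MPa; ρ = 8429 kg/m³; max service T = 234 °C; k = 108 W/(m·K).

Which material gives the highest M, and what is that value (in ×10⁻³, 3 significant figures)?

Screen on constraints: max service T ≥ 393 °C; k ≥ 0.627 W/(m·K). Survivors: molybdenum, borosilicate glass, nickel superalloy.
Per-candidate index values:
  nickel superalloy: M = 4.07×10⁻³
  borosilicate glass: M = 2.76×10⁻³
  molybdenum: M = 2.36×10⁻³
Highest index: nickel superalloy.

nickel superalloy, M = 4.07×10⁻³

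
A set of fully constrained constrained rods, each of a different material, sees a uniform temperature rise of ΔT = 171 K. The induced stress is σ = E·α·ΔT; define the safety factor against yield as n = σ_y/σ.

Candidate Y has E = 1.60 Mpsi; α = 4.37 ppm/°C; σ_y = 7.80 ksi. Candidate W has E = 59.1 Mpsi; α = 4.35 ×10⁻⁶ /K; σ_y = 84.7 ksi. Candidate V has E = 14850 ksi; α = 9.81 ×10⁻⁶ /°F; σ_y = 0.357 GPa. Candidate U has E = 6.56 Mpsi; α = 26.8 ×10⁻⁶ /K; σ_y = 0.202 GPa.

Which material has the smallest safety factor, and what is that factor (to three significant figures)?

candidate U, n = 0.975

Converting E to GPa, α to ×10⁻⁶/K, σ_y to MPa, then σ and n for each:
  candidate Y: E = 11.03, α = 4.37, σ_y = 53.78 → σ = 8.24 MPa, n = 6.52
  candidate W: E = 407.5, α = 4.35, σ_y = 584.0 → σ = 303 MPa, n = 1.93
  candidate V: E = 102.4, α = 17.7, σ_y = 357.0 → σ = 309 MPa, n = 1.15
  candidate U: E = 45.23, α = 26.8, σ_y = 202.0 → σ = 207 MPa, n = 0.975
Smallest n: candidate U with n = 0.975.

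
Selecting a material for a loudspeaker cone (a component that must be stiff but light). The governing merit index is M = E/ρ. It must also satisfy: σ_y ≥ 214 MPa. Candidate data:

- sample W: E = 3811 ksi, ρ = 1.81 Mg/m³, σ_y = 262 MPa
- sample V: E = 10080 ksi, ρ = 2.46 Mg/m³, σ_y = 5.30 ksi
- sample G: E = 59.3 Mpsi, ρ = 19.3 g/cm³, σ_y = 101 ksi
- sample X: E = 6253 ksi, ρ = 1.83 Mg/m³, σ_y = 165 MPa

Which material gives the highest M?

Screen on constraints: σ_y ≥ 214 MPa. Survivors: sample W, sample G.
After converting to SI:
  sample W: E = 26.28 GPa, ρ = 1810 kg/m³
  sample G: E = 408.9 GPa, ρ = 19300 kg/m³
  sample G: M = 21.2 MN·m/kg
  sample W: M = 14.5 MN·m/kg
Highest index: sample G.

sample G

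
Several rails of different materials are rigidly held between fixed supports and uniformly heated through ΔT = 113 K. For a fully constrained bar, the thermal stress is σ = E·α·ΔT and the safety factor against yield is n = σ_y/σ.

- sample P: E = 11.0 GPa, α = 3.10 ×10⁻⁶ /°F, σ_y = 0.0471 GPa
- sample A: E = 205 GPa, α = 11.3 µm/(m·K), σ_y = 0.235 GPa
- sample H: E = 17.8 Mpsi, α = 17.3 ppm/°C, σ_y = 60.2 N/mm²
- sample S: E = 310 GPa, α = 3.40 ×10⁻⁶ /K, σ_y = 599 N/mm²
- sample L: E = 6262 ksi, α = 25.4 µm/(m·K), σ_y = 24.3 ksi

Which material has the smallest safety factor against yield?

With everything in SI (GPa, ×10⁻⁶/K, MPa):
  sample P: E = 11.00, α = 5.58, σ_y = 47.10 → σ = 6.94 MPa, n = 6.79
  sample A: E = 205.0, α = 11.3, σ_y = 235.0 → σ = 262 MPa, n = 0.898
  sample H: E = 122.7, α = 17.3, σ_y = 60.20 → σ = 240 MPa, n = 0.251
  sample S: E = 310.0, α = 3.40, σ_y = 599.0 → σ = 119 MPa, n = 5.03
  sample L: E = 43.17, α = 25.4, σ_y = 167.5 → σ = 124 MPa, n = 1.35
Smallest n: sample H with n = 0.251.

sample H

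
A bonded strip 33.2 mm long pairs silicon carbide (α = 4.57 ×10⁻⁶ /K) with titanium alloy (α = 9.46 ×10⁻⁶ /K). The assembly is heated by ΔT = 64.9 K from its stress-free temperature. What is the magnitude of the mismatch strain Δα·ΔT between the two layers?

3.17×10⁻⁴

Δα = |4.57 − 9.46|×10⁻⁶/K = 4.89×10⁻⁶/K.
Mismatch strain = Δα·ΔT = 4.89×10⁻⁶ × 64.9 = 3.17×10⁻⁴.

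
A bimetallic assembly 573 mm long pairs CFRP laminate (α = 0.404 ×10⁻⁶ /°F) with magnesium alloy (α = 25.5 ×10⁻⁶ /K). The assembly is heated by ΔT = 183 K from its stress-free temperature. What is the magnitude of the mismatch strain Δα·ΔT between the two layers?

CFRP laminate: α = 0.404×10⁻⁶/°F × 9/5 = 0.727×10⁻⁶/K.
Δα = |0.727 − 25.5|×10⁻⁶/K = 24.8×10⁻⁶/K.
Mismatch strain = Δα·ΔT = 24.8×10⁻⁶ × 183.0 = 4.53×10⁻³.

4.53×10⁻³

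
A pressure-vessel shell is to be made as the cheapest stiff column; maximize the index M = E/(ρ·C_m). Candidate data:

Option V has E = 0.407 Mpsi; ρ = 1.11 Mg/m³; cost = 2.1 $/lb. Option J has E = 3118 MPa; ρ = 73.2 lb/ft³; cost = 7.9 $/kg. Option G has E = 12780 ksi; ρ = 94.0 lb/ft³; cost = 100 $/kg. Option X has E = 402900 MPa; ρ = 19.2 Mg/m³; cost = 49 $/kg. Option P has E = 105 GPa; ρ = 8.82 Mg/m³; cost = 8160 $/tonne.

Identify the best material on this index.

Putting every candidate on a common basis:
  option V: E = 2.806 GPa, ρ = 1110 kg/m³, cost = 4.630 $/kg
  option J: E = 3.118 GPa, ρ = 1173 kg/m³, cost = 7.900 $/kg
  option G: E = 88.12 GPa, ρ = 1506 kg/m³, cost = 100.0 $/kg
  option X: E = 402.9 GPa, ρ = 19200 kg/m³, cost = 49.00 $/kg
  option P: E = 105.0 GPa, ρ = 8820 kg/m³, cost = 8.160 $/kg
  option P: M = 1.46 MN·m per $
  option G: M = 0.585 MN·m per $
  option V: M = 0.546 MN·m per $
  option X: M = 0.428 MN·m per $
  option J: M = 0.337 MN·m per $
The maximum is for option P.

option P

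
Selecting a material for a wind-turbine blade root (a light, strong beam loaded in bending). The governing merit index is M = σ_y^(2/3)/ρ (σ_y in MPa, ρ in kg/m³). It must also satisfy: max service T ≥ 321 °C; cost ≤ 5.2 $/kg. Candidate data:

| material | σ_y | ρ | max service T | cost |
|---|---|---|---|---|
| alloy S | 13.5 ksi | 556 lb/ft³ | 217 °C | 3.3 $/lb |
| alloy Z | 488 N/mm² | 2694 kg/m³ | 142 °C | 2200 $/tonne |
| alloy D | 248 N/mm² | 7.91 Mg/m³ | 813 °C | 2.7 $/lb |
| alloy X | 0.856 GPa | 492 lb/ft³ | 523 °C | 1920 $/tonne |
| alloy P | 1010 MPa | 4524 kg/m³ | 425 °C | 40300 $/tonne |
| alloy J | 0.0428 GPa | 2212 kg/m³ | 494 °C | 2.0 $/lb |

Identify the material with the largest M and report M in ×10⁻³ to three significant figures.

Screen on constraints: max service T ≥ 321 °C; cost ≤ 5.2 $/kg. Survivors: alloy X, alloy J.
Putting every candidate on a common basis:
  alloy X: σ_y = 856.0 MPa, ρ = 7881 kg/m³
  alloy J: σ_y = 42.80 MPa, ρ = 2212 kg/m³
  alloy X: M = 11.4×10⁻³
  alloy J: M = 5.53×10⁻³
The maximum is for alloy X.

alloy X, M = 11.4×10⁻³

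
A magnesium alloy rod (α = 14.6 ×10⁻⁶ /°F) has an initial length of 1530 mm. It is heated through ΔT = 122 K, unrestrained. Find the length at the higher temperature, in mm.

Convert α: 14.6×10⁻⁶/°F × (9/5) = 26.3×10⁻⁶/K.
ΔL = α·L₀·ΔT = 26.3×10⁻⁶ × 1530 mm × 122.0 K = 4.91 mm.
L = L₀ + ΔL = 1530 + 4.91 = 1534.9 mm.

1534.9 mm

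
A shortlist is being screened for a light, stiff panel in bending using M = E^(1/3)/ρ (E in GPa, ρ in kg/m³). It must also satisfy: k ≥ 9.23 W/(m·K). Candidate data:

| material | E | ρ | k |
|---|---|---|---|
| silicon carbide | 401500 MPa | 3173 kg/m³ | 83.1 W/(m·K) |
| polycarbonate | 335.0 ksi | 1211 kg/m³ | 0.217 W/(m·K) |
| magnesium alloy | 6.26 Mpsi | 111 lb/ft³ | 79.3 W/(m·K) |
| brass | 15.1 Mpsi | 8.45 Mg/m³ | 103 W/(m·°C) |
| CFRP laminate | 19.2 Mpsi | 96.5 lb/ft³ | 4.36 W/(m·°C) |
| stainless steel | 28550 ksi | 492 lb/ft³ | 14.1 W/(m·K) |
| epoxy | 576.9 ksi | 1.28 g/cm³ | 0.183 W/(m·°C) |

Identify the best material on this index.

Screen on constraints: k ≥ 9.23 W/(m·K). Survivors: silicon carbide, magnesium alloy, brass, stainless steel.
Convert each candidate to consistent units, then evaluate M:
  silicon carbide: E = 401.5 GPa, ρ = 3173 kg/m³
  magnesium alloy: E = 43.16 GPa, ρ = 1778 kg/m³
  brass: E = 104.1 GPa, ρ = 8450 kg/m³
  stainless steel: E = 196.8 GPa, ρ = 7881 kg/m³
  silicon carbide: M = 2.33×10⁻³
  magnesium alloy: M = 1.97×10⁻³
  stainless steel: M = 0.738×10⁻³
  brass: M = 0.557×10⁻³
The maximum is for silicon carbide.

silicon carbide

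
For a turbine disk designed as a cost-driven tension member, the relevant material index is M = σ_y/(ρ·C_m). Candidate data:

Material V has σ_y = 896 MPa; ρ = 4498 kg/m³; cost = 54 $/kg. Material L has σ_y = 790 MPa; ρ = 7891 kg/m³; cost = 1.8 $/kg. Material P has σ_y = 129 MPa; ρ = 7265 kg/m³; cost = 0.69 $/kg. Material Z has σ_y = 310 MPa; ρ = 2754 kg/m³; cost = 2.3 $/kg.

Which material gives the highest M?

material L

Computing M directly (units already consistent):
  material L: M = 55.6 kN·m per $
  material Z: M = 48.9 kN·m per $
  material P: M = 25.7 kN·m per $
  material V: M = 3.69 kN·m per $
Material L has the largest M.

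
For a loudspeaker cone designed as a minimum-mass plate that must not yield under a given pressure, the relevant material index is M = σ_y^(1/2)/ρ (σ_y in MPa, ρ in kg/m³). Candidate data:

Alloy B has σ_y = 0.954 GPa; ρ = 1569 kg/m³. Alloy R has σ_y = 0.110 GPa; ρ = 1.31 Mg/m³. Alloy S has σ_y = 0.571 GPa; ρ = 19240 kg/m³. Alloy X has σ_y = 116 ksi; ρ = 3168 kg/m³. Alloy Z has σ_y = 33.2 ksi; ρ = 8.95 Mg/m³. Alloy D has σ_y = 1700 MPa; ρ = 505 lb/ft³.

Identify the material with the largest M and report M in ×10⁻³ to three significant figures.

Putting every candidate on a common basis:
  alloy B: σ_y = 954.0 MPa, ρ = 1569 kg/m³
  alloy R: σ_y = 110.0 MPa, ρ = 1310 kg/m³
  alloy S: σ_y = 571.0 MPa, ρ = 19240 kg/m³
  alloy X: σ_y = 799.8 MPa, ρ = 3168 kg/m³
  alloy Z: σ_y = 228.9 MPa, ρ = 8950 kg/m³
  alloy D: σ_y = 1700 MPa, ρ = 8089 kg/m³
  alloy B: M = 19.7×10⁻³
  alloy X: M = 8.93×10⁻³
  alloy R: M = 8.01×10⁻³
  alloy D: M = 5.10×10⁻³
  alloy Z: M = 1.69×10⁻³
  alloy S: M = 1.24×10⁻³
Highest index: alloy B.

alloy B, M = 19.7×10⁻³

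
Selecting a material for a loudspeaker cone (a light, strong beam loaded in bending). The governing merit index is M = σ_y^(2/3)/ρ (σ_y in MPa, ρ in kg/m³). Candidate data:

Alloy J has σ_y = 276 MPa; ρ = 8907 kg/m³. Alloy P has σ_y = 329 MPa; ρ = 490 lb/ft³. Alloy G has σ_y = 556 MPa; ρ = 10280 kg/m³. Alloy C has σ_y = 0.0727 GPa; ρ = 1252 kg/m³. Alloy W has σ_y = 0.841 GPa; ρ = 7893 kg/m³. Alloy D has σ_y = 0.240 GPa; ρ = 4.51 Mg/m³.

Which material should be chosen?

In SI units:
  alloy J: σ_y = 276.0 MPa, ρ = 8907 kg/m³
  alloy P: σ_y = 329.0 MPa, ρ = 7849 kg/m³
  alloy G: σ_y = 556.0 MPa, ρ = 10280 kg/m³
  alloy C: σ_y = 72.70 MPa, ρ = 1252 kg/m³
  alloy W: σ_y = 841.0 MPa, ρ = 7893 kg/m³
  alloy D: σ_y = 240.0 MPa, ρ = 4510 kg/m³
  alloy C: M = 13.9×10⁻³
  alloy W: M = 11.3×10⁻³
  alloy D: M = 8.56×10⁻³
  alloy G: M = 6.58×10⁻³
  alloy P: M = 6.07×10⁻³
  alloy J: M = 4.76×10⁻³
The maximum is for alloy C.

alloy C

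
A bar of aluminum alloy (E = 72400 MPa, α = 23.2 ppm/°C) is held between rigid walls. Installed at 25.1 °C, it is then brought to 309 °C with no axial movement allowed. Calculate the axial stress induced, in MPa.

477 MPa

E = 72400 MPa = 72.40 GPa.
ΔT = 283.9 K. Constrained thermal stress σ = E·α·ΔT = 72.40×10³ MPa × 23.2×10⁻⁶ × 283.9 = 477 MPa (compressive).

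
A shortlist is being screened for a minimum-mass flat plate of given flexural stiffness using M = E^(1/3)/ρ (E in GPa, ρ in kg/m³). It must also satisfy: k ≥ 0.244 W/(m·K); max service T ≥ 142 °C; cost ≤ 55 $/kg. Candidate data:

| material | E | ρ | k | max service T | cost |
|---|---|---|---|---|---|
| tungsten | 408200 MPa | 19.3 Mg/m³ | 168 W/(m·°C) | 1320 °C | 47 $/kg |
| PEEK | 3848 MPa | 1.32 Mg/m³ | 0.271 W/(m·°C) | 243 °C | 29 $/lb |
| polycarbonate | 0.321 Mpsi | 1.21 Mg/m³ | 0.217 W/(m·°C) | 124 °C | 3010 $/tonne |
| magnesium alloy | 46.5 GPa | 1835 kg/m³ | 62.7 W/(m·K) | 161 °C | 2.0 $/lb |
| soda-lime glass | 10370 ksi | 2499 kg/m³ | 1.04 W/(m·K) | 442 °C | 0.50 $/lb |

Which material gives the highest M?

Screen on constraints: k ≥ 0.244 W/(m·K); max service T ≥ 142 °C; cost ≤ 55 $/kg. Survivors: tungsten, magnesium alloy, soda-lime glass.
Normalizing units and computing the index:
  tungsten: E = 408.2 GPa, ρ = 19300 kg/m³
  magnesium alloy: E = 46.50 GPa, ρ = 1835 kg/m³
  soda-lime glass: E = 71.50 GPa, ρ = 2499 kg/m³
  magnesium alloy: M = 1.96×10⁻³
  soda-lime glass: M = 1.66×10⁻³
  tungsten: M = 0.384×10⁻³
Magnesium alloy has the largest M.

magnesium alloy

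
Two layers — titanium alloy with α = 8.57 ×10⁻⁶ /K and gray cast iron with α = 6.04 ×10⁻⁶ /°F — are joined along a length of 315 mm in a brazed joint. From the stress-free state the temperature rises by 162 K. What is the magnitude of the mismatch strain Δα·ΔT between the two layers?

3.73×10⁻⁴

gray cast iron: α = 6.04×10⁻⁶/°F × 9/5 = 10.9×10⁻⁶/K.
Δα = |8.57 − 10.9|×10⁻⁶/K = 2.30×10⁻⁶/K.
Mismatch strain = Δα·ΔT = 2.30×10⁻⁶ × 162.0 = 3.73×10⁻⁴.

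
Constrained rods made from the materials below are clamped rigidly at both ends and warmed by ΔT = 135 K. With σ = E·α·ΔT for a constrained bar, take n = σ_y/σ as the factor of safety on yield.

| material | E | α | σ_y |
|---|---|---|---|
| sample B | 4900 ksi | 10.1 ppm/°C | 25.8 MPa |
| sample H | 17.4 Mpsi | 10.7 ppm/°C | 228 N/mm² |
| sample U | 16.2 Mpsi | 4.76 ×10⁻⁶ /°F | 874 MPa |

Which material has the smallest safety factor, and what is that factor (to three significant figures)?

Per material, after unit conversion:
  sample B: E = 33.78, α = 10.1, σ_y = 25.80 → σ = 46.1 MPa, n = 0.560
  sample H: E = 120.0, α = 10.7, σ_y = 228.0 → σ = 173 MPa, n = 1.32
  sample U: E = 111.7, α = 8.57, σ_y = 874.0 → σ = 129 MPa, n = 6.76
Sample B has the lowest safety factor, n = 0.560.

sample B, n = 0.560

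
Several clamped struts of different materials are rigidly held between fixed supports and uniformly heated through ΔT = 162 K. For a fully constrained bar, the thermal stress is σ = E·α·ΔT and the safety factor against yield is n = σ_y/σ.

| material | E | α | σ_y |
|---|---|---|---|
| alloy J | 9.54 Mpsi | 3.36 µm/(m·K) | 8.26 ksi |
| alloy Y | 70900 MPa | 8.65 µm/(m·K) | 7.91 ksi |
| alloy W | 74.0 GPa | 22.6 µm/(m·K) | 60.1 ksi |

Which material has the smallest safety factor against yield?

alloy Y

In consistent units (E in GPa, α in ×10⁻⁶/K, σ_y in MPa):
  alloy J: E = 65.78, α = 3.36, σ_y = 56.95 → σ = 35.8 MPa, n = 1.59
  alloy Y: E = 70.90, α = 8.65, σ_y = 54.54 → σ = 99.4 MPa, n = 0.549
  alloy W: E = 74.00, α = 22.6, σ_y = 414.4 → σ = 271 MPa, n = 1.53
Alloy Y has the lowest safety factor, n = 0.549.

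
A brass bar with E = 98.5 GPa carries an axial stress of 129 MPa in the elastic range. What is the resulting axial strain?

ε = σ/E = 129 / 98500 = 1.31×10⁻³.

1.31×10⁻³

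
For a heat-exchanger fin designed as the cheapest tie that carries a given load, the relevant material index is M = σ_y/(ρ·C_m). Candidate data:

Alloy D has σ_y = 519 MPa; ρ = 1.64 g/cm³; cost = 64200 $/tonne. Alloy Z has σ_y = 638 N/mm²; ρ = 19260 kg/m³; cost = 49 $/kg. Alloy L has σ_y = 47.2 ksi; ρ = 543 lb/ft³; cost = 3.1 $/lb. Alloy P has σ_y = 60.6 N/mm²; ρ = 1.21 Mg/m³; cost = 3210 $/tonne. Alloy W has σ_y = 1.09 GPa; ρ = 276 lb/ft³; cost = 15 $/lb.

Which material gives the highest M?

alloy P

In SI units:
  alloy D: σ_y = 519.0 MPa, ρ = 1640 kg/m³, cost = 64.20 $/kg
  alloy Z: σ_y = 638.0 MPa, ρ = 19260 kg/m³, cost = 49.00 $/kg
  alloy L: σ_y = 325.4 MPa, ρ = 8698 kg/m³, cost = 6.834 $/kg
  alloy P: σ_y = 60.60 MPa, ρ = 1210 kg/m³, cost = 3.210 $/kg
  alloy W: σ_y = 1090 MPa, ρ = 4421 kg/m³, cost = 33.07 $/kg
  alloy P: M = 15.6 kN·m per $
  alloy W: M = 7.46 kN·m per $
  alloy L: M = 5.47 kN·m per $
  alloy D: M = 4.93 kN·m per $
  alloy Z: M = 0.676 kN·m per $
Alloy P has the largest M.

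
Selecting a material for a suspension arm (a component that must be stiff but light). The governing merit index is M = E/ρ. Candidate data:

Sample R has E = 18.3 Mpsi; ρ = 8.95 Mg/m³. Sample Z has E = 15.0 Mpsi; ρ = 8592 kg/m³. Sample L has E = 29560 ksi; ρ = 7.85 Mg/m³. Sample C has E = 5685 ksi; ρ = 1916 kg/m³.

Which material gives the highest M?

After converting to SI:
  sample R: E = 126.2 GPa, ρ = 8950 kg/m³
  sample Z: E = 103.4 GPa, ρ = 8592 kg/m³
  sample L: E = 203.8 GPa, ρ = 7850 kg/m³
  sample C: E = 39.20 GPa, ρ = 1916 kg/m³
  sample L: M = 26.0 MN·m/kg
  sample C: M = 20.5 MN·m/kg
  sample R: M = 14.1 MN·m/kg
  sample Z: M = 12.0 MN·m/kg
The maximum is for sample L.

sample L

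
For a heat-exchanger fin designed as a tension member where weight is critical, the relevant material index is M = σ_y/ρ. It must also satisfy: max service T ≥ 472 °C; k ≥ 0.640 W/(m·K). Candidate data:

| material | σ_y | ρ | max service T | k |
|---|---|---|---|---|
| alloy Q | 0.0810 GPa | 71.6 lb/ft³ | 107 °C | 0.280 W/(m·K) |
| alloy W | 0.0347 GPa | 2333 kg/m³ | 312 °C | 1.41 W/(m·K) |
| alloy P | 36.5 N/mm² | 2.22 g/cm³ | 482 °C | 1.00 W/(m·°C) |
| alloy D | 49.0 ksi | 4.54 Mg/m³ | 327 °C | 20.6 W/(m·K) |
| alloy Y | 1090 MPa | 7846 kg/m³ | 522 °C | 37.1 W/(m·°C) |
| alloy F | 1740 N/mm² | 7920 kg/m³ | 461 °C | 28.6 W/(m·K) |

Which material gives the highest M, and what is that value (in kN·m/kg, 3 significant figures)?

alloy Y, M = 139 kN·m/kg

Screen on constraints: max service T ≥ 472 °C; k ≥ 0.640 W/(m·K). Survivors: alloy P, alloy Y.
Normalizing units and computing the index:
  alloy P: σ_y = 36.50 MPa, ρ = 2220 kg/m³
  alloy Y: σ_y = 1090 MPa, ρ = 7846 kg/m³
  alloy Y: M = 139 kN·m/kg
  alloy P: M = 16.4 kN·m/kg
Highest index: alloy Y.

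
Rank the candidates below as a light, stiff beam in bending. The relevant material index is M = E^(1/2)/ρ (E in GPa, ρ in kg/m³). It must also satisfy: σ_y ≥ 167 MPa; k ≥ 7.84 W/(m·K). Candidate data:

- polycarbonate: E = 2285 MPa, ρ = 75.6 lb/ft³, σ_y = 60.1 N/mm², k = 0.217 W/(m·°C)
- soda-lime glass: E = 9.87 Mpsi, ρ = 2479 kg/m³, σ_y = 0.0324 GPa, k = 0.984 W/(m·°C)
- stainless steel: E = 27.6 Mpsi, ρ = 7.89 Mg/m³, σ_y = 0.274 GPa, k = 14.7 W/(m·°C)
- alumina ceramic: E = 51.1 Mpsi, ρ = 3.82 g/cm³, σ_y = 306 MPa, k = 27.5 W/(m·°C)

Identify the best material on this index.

alumina ceramic

Screen on constraints: σ_y ≥ 167 MPa; k ≥ 7.84 W/(m·K). Survivors: stainless steel, alumina ceramic.
Putting every candidate on a common basis:
  stainless steel: E = 190.3 GPa, ρ = 7890 kg/m³
  alumina ceramic: E = 352.3 GPa, ρ = 3820 kg/m³
  alumina ceramic: M = 4.91×10⁻³
  stainless steel: M = 1.75×10⁻³
Alumina ceramic ranks first.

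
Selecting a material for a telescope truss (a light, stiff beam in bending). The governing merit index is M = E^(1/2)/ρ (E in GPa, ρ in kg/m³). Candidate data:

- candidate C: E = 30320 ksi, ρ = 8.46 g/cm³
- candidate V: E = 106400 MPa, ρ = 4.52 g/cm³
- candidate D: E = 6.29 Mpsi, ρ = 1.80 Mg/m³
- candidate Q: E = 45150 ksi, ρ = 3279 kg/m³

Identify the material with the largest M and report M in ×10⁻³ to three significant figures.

Normalizing units and computing the index:
  candidate C: E = 209.0 GPa, ρ = 8460 kg/m³
  candidate V: E = 106.4 GPa, ρ = 4520 kg/m³
  candidate D: E = 43.37 GPa, ρ = 1800 kg/m³
  candidate Q: E = 311.3 GPa, ρ = 3279 kg/m³
  candidate Q: M = 5.38×10⁻³
  candidate D: M = 3.66×10⁻³
  candidate V: M = 2.28×10⁻³
  candidate C: M = 1.71×10⁻³
Highest index: candidate Q.

candidate Q, M = 5.38×10⁻³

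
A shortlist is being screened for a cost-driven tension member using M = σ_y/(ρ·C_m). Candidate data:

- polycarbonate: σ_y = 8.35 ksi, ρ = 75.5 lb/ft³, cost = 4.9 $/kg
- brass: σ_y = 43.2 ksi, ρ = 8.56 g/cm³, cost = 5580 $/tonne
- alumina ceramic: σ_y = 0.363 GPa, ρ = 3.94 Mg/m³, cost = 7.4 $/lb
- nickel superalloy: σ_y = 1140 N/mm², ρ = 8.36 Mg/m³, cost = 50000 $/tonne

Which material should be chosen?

Normalizing units and computing the index:
  polycarbonate: σ_y = 57.57 MPa, ρ = 1209 kg/m³, cost = 4.900 $/kg
  brass: σ_y = 297.9 MPa, ρ = 8560 kg/m³, cost = 5.580 $/kg
  alumina ceramic: σ_y = 363.0 MPa, ρ = 3940 kg/m³, cost = 16.31 $/kg
  nickel superalloy: σ_y = 1140 MPa, ρ = 8360 kg/m³, cost = 50.00 $/kg
  polycarbonate: M = 9.71 kN·m per $
  brass: M = 6.24 kN·m per $
  alumina ceramic: M = 5.65 kN·m per $
  nickel superalloy: M = 2.73 kN·m per $
Polycarbonate has the largest M.

polycarbonate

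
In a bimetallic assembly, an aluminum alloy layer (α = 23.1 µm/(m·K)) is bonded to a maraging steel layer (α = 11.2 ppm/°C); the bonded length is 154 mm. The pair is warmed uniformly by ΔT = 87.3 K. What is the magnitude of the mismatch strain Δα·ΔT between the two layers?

1.04×10⁻³

Δα = |23.1 − 11.2|×10⁻⁶/K = 11.9×10⁻⁶/K.
Mismatch strain = Δα·ΔT = 11.9×10⁻⁶ × 87.3 = 1.04×10⁻³.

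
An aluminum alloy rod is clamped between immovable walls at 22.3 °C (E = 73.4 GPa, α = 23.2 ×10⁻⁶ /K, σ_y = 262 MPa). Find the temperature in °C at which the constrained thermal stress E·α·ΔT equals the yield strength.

176 °C

E·α·ΔT = 262.0 MPa ⇒ ΔT = 262.0 / (73.40×10³ × 23.2×10⁻⁶) = 153.9 K.
T = 22.3 + 153.9 = 176.2 °C.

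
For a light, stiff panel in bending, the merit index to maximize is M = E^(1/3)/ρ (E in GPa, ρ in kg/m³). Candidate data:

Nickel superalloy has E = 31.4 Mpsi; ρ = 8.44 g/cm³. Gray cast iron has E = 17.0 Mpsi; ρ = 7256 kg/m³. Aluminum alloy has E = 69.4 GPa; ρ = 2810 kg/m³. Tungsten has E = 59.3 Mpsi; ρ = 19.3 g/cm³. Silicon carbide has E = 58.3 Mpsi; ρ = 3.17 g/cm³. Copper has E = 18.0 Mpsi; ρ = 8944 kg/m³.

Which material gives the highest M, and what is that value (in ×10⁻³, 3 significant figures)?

After converting to SI:
  nickel superalloy: E = 216.5 GPa, ρ = 8440 kg/m³
  gray cast iron: E = 117.2 GPa, ρ = 7256 kg/m³
  aluminum alloy: E = 69.40 GPa, ρ = 2810 kg/m³
  tungsten: E = 408.9 GPa, ρ = 19300 kg/m³
  silicon carbide: E = 402.0 GPa, ρ = 3170 kg/m³
  copper: E = 124.1 GPa, ρ = 8944 kg/m³
  silicon carbide: M = 2.33×10⁻³
  aluminum alloy: M = 1.46×10⁻³
  nickel superalloy: M = 0.711×10⁻³
  gray cast iron: M = 0.674×10⁻³
  copper: M = 0.558×10⁻³
  tungsten: M = 0.385×10⁻³
Silicon carbide ranks first.

silicon carbide, M = 2.33×10⁻³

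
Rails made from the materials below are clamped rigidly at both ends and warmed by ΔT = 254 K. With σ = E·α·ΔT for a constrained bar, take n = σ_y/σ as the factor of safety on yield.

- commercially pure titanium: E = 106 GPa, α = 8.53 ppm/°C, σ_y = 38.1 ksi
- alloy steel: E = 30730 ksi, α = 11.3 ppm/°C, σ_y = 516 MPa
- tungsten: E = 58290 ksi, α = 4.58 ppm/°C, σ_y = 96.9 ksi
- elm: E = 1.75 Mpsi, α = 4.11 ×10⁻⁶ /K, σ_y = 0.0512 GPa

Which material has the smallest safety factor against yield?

With everything in SI (GPa, ×10⁻⁶/K, MPa):
  commercially pure titanium: E = 106.0, α = 8.53, σ_y = 262.7 → σ = 230 MPa, n = 1.14
  alloy steel: E = 211.9, α = 11.3, σ_y = 516.0 → σ = 608 MPa, n = 0.849
  tungsten: E = 401.9, α = 4.58, σ_y = 668.1 → σ = 468 MPa, n = 1.43
  elm: E = 12.07, α = 4.11, σ_y = 51.20 → σ = 12.6 MPa, n = 4.06
Alloy steel has the lowest safety factor, n = 0.849.

alloy steel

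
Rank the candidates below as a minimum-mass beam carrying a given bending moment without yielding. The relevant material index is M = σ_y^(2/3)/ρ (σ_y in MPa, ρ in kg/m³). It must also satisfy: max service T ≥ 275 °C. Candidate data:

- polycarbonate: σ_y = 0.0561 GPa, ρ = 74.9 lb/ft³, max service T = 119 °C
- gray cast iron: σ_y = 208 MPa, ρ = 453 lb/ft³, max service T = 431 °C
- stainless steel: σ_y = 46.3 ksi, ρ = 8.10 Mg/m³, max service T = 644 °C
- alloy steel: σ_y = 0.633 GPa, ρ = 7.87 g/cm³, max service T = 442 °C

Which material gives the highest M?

alloy steel

Screen on constraints: max service T ≥ 275 °C. Survivors: gray cast iron, stainless steel, alloy steel.
After converting to SI:
  gray cast iron: σ_y = 208.0 MPa, ρ = 7256 kg/m³
  stainless steel: σ_y = 319.2 MPa, ρ = 8100 kg/m³
  alloy steel: σ_y = 633.0 MPa, ρ = 7870 kg/m³
  alloy steel: M = 9.37×10⁻³
  stainless steel: M = 5.77×10⁻³
  gray cast iron: M = 4.84×10⁻³
Alloy steel ranks first.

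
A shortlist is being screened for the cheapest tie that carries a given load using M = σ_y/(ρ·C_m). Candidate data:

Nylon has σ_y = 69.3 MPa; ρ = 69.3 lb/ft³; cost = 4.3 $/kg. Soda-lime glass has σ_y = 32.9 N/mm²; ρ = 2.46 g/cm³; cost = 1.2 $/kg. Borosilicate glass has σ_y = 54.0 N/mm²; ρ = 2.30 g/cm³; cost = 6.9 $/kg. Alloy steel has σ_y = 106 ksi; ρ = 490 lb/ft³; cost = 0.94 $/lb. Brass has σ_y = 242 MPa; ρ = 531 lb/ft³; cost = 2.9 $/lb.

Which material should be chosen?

Normalizing units and computing the index:
  nylon: σ_y = 69.30 MPa, ρ = 1110 kg/m³, cost = 4.300 $/kg
  soda-lime glass: σ_y = 32.90 MPa, ρ = 2460 kg/m³, cost = 1.200 $/kg
  borosilicate glass: σ_y = 54.00 MPa, ρ = 2300 kg/m³, cost = 6.900 $/kg
  alloy steel: σ_y = 730.8 MPa, ρ = 7849 kg/m³, cost = 2.072 $/kg
  brass: σ_y = 242.0 MPa, ρ = 8506 kg/m³, cost = 6.393 $/kg
  alloy steel: M = 44.9 kN·m per $
  nylon: M = 14.5 kN·m per $
  soda-lime glass: M = 11.1 kN·m per $
  brass: M = 4.45 kN·m per $
  borosilicate glass: M = 3.40 kN·m per $
Alloy steel has the largest M.

alloy steel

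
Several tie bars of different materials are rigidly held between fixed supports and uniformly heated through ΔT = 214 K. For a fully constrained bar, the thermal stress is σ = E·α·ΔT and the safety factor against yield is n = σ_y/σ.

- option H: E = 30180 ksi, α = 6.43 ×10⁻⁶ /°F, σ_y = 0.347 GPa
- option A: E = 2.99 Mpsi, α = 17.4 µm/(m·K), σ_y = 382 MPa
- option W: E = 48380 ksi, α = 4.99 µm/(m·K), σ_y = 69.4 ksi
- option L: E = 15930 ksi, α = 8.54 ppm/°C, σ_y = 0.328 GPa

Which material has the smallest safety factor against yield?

option H

With everything in SI (GPa, ×10⁻⁶/K, MPa):
  option H: E = 208.1, α = 11.6, σ_y = 347.0 → σ = 515 MPa, n = 0.673
  option A: E = 20.62, α = 17.4, σ_y = 382.0 → σ = 76.8 MPa, n = 4.98
  option W: E = 333.6, α = 4.99, σ_y = 478.5 → σ = 356 MPa, n = 1.34
  option L: E = 109.8, α = 8.54, σ_y = 328.0 → σ = 201 MPa, n = 1.63
The minimum is option H at n = 0.673.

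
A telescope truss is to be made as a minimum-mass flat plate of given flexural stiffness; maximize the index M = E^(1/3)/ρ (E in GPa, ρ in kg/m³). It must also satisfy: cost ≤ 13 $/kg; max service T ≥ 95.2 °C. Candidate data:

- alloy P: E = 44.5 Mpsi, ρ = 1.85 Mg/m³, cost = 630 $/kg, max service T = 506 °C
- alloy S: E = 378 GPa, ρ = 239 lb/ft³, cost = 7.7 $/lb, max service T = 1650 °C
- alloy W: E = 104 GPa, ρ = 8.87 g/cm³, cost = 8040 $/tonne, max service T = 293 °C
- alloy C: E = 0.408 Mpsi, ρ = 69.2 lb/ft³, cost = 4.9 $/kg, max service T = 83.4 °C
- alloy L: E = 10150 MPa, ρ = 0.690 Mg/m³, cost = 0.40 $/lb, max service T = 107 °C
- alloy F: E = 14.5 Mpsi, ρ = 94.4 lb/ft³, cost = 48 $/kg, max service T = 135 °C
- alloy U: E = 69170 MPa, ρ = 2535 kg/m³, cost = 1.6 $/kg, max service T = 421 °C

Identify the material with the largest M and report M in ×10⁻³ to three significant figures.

Screen on constraints: cost ≤ 13 $/kg; max service T ≥ 95.2 °C. Survivors: alloy W, alloy L, alloy U.
In SI units:
  alloy W: E = 104.0 GPa, ρ = 8870 kg/m³
  alloy L: E = 10.15 GPa, ρ = 690.0 kg/m³
  alloy U: E = 69.17 GPa, ρ = 2535 kg/m³
  alloy L: M = 3.14×10⁻³
  alloy U: M = 1.62×10⁻³
  alloy W: M = 0.530×10⁻³
The maximum is for alloy L.

alloy L, M = 3.14×10⁻³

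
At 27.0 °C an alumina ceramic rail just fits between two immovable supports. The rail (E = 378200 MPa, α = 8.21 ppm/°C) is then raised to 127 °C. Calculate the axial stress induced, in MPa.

311 MPa

E = 378200 MPa = 378.2 GPa.
ΔT = 100.0 K. Constrained thermal stress σ = E·α·ΔT = 378.2×10³ MPa × 8.21×10⁻⁶ × 100.0 = 311 MPa (compressive).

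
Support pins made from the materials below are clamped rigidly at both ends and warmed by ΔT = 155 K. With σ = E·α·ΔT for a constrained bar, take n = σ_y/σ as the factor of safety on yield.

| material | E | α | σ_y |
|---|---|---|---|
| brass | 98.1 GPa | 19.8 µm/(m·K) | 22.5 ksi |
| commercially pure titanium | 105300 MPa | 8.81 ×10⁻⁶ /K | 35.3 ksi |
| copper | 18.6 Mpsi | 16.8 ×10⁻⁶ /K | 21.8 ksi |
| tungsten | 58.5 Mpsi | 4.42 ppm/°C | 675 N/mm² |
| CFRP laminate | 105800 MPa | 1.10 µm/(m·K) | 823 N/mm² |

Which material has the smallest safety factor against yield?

Converting E to GPa, α to ×10⁻⁶/K, σ_y to MPa, then σ and n for each:
  brass: E = 98.10, α = 19.8, σ_y = 155.1 → σ = 301 MPa, n = 0.515
  commercially pure titanium: E = 105.3, α = 8.81, σ_y = 243.4 → σ = 144 MPa, n = 1.69
  copper: E = 128.2, α = 16.8, σ_y = 150.3 → σ = 334 MPa, n = 0.450
  tungsten: E = 403.3, α = 4.42, σ_y = 675.0 → σ = 276 MPa, n = 2.44
  CFRP laminate: E = 105.8, α = 1.10, σ_y = 823.0 → σ = 18.0 MPa, n = 45.6
The minimum is copper at n = 0.450.

copper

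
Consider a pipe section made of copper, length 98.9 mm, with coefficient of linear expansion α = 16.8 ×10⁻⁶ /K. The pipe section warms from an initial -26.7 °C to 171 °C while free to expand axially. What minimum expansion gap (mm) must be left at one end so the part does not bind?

ΔT = 171 − (-26.7) = 197.7 K.
ΔL = α·L₀·ΔT = 16.8×10⁻⁶ × 98.9 mm × 197.7 K = 0.328 mm.

0.328 mm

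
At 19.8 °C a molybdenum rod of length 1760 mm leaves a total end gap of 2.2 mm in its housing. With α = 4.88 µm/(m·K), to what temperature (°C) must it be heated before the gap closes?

α·L₀·ΔT = 2.2 mm ⇒ ΔT = 2.2 / (4.88×10⁻⁶ × 1760.0) = 256.1 K.
T = 19.8 + 256.1 = 275.9 °C.

276 °C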